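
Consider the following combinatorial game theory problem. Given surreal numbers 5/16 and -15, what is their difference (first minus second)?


x = 5/16, y = -15
Converting to common denominator: 16
x = 5/16, y = -240/16
x - y = 5/16 - -15 = 245/16

245/16


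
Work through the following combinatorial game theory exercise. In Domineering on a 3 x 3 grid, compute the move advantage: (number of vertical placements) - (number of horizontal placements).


Board is 3 x 3 (rows x cols).
Left (vertical) placements: (rows-1) * cols = 2 * 3 = 6
Right (horizontal) placements: rows * (cols-1) = 3 * 2 = 6
Advantage = Left - Right = 6 - 6 = 0

0


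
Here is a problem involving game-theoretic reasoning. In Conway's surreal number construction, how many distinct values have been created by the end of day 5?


Day 0: {|} = 0 is born. Count = 1.
Day n: the number of surreal numbers born by day n is 2^(n+1) - 1.
By day 0: 2^1 - 1 = 1
By day 1: 2^2 - 1 = 3
By day 2: 2^3 - 1 = 7
By day 3: 2^4 - 1 = 15
By day 4: 2^5 - 1 = 31
By day 5: 2^6 - 1 = 63
By day 5: 63 surreal numbers.

63


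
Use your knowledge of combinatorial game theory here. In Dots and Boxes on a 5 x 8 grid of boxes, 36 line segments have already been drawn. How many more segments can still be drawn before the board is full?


Grid: 5 x 8 boxes, i.e. 6 rows and 9 columns of dots.
Horizontal edges: (rows + 1) * cols = 6 * 8 = 48
Vertical edges: rows * (cols + 1) = 5 * 9 = 45
Total edges: 48 + 45 = 93
Edges drawn: 36
Remaining: 93 - 36 = 57

57


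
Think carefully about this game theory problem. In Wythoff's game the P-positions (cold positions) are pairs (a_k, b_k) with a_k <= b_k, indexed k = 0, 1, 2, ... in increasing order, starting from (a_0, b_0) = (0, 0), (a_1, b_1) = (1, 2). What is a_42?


By Wythoff's theorem, a_k = floor(k * phi) and b_k = floor(k * phi^2) = a_k + k, where phi = (1 + sqrt(5))/2 is the golden ratio.
phi = (1 + sqrt(5))/2 = 1.618034
k = 42
k * phi = 42 * 1.618034 = 67.957428
a_42 = floor(k * phi) = 67

67


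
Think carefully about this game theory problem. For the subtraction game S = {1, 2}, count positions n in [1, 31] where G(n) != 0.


Subtraction set S = {1, 2}, so G(n) = n mod 3.
G(n) = 0 when n is a multiple of 3.
Multiples of 3 in [1, 31]: 10
N-positions (nonzero Grundy) = 31 - 10 = 21

21


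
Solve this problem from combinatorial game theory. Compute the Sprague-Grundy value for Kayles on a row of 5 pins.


Kayles: a move removes 1 or 2 adjacent pins from a contiguous row.
Removing pins from a row of k leaves two independent rows (a, b) with a + b = k - 1 (one pin) or a + b = k - 2 (two pins); an end removal gives a = 0.
By Sprague-Grundy, G(k) = mex{ G(a) XOR G(b) } over all these splits. G(0) = 0.
G(1): splits (0,0):0^0=0 -> mex({0}) = 1
G(2): splits (0,1):0^1=1 (0,0):0^0=0 -> mex({0, 1}) = 2
G(3): splits (0,2):0^2=2 (1,1):1^1=0 (0,1):0^1=1 -> mex({0, 1, 2}) = 3
G(4): splits (0,3):0^3=3 (1,2):1^2=3 (0,2):0^2=2 (1,1):1^1=0 -> mex({0, 2, 3}) = 1
G(5): splits (0,4):0^1=1 (1,3):1^3=2 (2,2):2^2=0 (0,3):0^3=3 (1,2):1^2=3 -> mex({0, 1, 2, 3}) = 4
Therefore G(5) = 4.

4


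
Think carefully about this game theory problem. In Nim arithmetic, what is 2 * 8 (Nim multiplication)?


Nim multiplication is bilinear over XOR: (u XOR v) * w = (u*w) XOR (v*w).
So we split each operand into its bit components and XOR the pairwise Nim products.
2 = 2 (as XOR of powers of 2).
8 = 8 (as XOR of powers of 2).
Using the standard Nim-product table on single bits:
  2*2 = 3,   2*4 = 8,   2*8 = 12,
  4*4 = 6,   4*8 = 11,  8*8 = 13,
and  1*x = x (identity), k*l = l*k (commutative).
Pairwise Nim products:
  2 * 8 = 12
XOR them: 12 = 12.
Result: 2 * 8 = 12 (in Nim).

12


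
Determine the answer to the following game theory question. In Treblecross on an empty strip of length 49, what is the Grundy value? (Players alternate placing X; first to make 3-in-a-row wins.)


Treblecross: place X on empty cells; 3-in-a-row wins.
Playing within two cells of an existing X lets the opponent win at once, so sensible play treats the cells i-2..i+2 around each X as dead. The player left with no safe cell loses, so this is a normal-play take-away game on strips of safe cells.
Placing X at cell i (0-indexed) of a strip of k safe cells leaves independent strips of sizes max(0, i-2) and max(0, k-i-3). Hence G(k) = mex{ G(max(0,i-2)) XOR G(max(0,k-i-3)) : 0 <= i < k }, with G(0) = 0.
G(1): splits (0,0):0^0=0 -> mex({0}) = 1
G(2): splits (0,0):0^0=0 -> mex({0}) = 1
G(3): splits (0,0):0^0=0 -> mex({0}) = 1
G(4): splits (0,1):0^1=1 (0,0):0^0=0 -> mex({0, 1}) = 2
G(5): splits (0,2):0^1=1 (0,1):0^1=1 (0,0):0^0=0 -> mex({0, 1}) = 2
G(6) = mex({1}) = 0
G(7) = mex({0, 1, 2}) = 3
G(8) = mex({0, 1, 2}) = 3
G(9) = mex({0, 2}) = 1
G(10) = mex({0, 2, 3}) = 1
G(11) = mex({0, 3}) = 1
G(12) = mex({1, 3}) = 0
G(13) = mex({0, 1, 2, 3}) = 4
G(14) = mex({0, 1, 2}) = 3
G(15) = mex({0, 1, 2}) = 3
G(16) = mex({0, 1, 2, 4}) = 3
G(17) = mex({0, 1, 3, 4}) = 2
G(18) = mex({0, 1, 3, 4}) = 2
G(19) = mex({0, 1, 3, 5}) = 2
G(20) = mex({0, 1, 2, 3, 5}) = 4
G(21) = mex({0, 1, 2, 3, 5}) = 4
G(22) = mex({1, 2, 6}) = 0
G(23) = mex({0, 1, 2, 3, 4, 6}) = 5
G(24) = mex({0, 1, 2, 3, 4}) = 5
G(25) = mex({0, 1, 3, 4, 7}) = 2
G(26) = mex({0, 1, 3, 4, 5, 7}) = 2
G(27) = mex({0, 1, 3, 5}) = 2
G(28) = mex({0, 1, 2, 5}) = 3
G(29) = mex({0, 1, 2, 4, 5, 6}) = 3
G(30) = mex({1, 2, 4, 6}) = 0
G(31) = mex({0, 1, 2, 3, 4, 6}) = 5
G(32) = mex({1, 2, 3, 4, 7}) = 0
G(33) = mex({0, 3, 7}) = 1
G(34) = mex({0, 2, 3, 5, 7}) = 1
G(35) = mex({0, 2, 3, 5, 6}) = 1
G(36) = mex({0, 1, 2, 5, 6}) = 3
G(37) = mex({0, 1, 2, 4, 5, 6}) = 3
G(38) = mex({0, 1, 2, 4}) = 3
G(39) = mex({0, 1, 2, 3, 4, 7}) = 5
G(40) = mex({0, 1, 2, 3, 4, 5, 7}) = 6
G(41) = mex({0, 1, 2, 3, 5, 7}) = 4
G(42) = mex({0, 1, 2, 3, 5, 6, 7}) = 4
G(43) = mex({0, 2, 3, 5, 6}) = 1
G(44) = mex({1, 2, 3, 4, 5, 6}) = 0
G(45) = mex({0, 1, 2, 3, 4, 6, 7}) = 5
G(46) = mex({0, 1, 2, 3, 4, 7}) = 5
G(47) = mex({0, 1, 2, 3, 4, 5, 7}) = 6
G(48) = mex({0, 1, 2, 3, 4, 5, 7}) = 6
G(49) = mex({0, 1, 3, 4, 5, 7}) = 2
Therefore G(49) = 2.

2


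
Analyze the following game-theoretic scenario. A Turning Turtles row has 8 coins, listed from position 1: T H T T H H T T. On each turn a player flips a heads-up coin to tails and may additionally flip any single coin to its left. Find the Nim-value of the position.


Coins: T H T T H H T T
Key fact: a single head at position k behaves exactly like a Nim heap of size k (turning it to T and optionally flipping a coin at j < k corresponds to moving the heap from k to j, or to 0), and heads combine as a disjunctive sum (two heads at the same place would cancel, matching j XOR j = 0). So the Nim-value is the XOR of the 1-indexed positions of the heads.
Face-up positions (1-indexed): [2, 5, 6]
XOR 0 with 2: 0 XOR 2 = 2
XOR 2 with 5: 2 XOR 5 = 7
XOR 7 with 6: 7 XOR 6 = 1
Nim-value = 1

1


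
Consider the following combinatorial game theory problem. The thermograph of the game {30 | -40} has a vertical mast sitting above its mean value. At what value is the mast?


Game = {30 | -40}, a switch {a | b} with numbers a > b.
Its thermograph has left wall a - t and right wall b + t, which meet at t = (a - b)/2, where both equal (a + b)/2. So the mast (mean value) is at (a + b)/2.
Mean = (30 + (-40))/2 = -10/2 = -5

-5


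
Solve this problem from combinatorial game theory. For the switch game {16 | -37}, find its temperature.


The game is {16 | -37}, a switch {a | b} with numbers a > b.
Cooling {a | b} by t gives {a - t | b + t}, which stops being hot when a - t = b + t, i.e. at t = (a - b)/2. So the temperature of a switch is (a - b)/2.
Temperature = (Left option - Right option) / 2
= (16 - (-37)) / 2
= 53 / 2
= 53/2

53/2


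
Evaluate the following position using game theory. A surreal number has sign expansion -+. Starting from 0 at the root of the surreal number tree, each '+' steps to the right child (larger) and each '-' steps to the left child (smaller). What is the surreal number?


Sign expansion: -+
Rule: track bounds (lo, hi), initially (-inf, +inf). On '+', the current value becomes lo and we move to the simplest number in (value, hi): value + 1 if hi = +inf, otherwise the midpoint (value + hi)/2. On '-', the current value becomes hi and we move to value - 1 if lo = -inf, otherwise the midpoint (lo + value)/2.
Start at 0.
Step 1: sign = -, move left. Bounds: (-inf, 0). Value = -1
Step 2: sign = +, move right. Bounds: (-1, 0). Value = -1/2
The surreal number with sign expansion -+ is -1/2.

-1/2


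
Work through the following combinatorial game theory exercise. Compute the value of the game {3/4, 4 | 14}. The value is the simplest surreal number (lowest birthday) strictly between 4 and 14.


Left options: {3/4, 4}, max = 4
Right options: {14}, min = 14
All options are numbers and max(Left) < min(Right), so by the simplicity theorem the value is the simplest (earliest-born) number strictly between 4 and 14.
Integers 5 through 13 all lie strictly between 4 and 14.
Among integers, the simplest (lowest birthday = smallest |n|; 0 is born on day 0, +-n on day n) is 5.
No non-integer in the interval can be simpler: if x is a non-integer in the interval, then floor(x) or ceil(x) also lies in the interval (the interval contains an integer), and both are proper prefixes of x's sign expansion, i.e. born earlier. So the game value is 5.
Game value = 5

5


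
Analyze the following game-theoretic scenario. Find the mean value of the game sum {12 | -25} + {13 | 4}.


G1 = {12 | -25}, G2 = {13 | 4}
Each is a switch {a | b} with numbers a > b; its mean value is (a + b)/2, and mean value is additive over game sums: m(G1 + G2) = m(G1) + m(G2).
Mean of G1 = (12 + (-25))/2 = -13/2 = -13/2
Mean of G2 = (13 + (4))/2 = 17/2 = 17/2
Mean of G1 + G2 = -13/2 + 17/2 = 2

2


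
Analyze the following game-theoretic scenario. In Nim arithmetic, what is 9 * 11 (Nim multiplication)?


Nim multiplication is bilinear over XOR: (u XOR v) * w = (u*w) XOR (v*w).
So we split each operand into its bit components and XOR the pairwise Nim products.
9 = 1 + 8 (as XOR of powers of 2).
11 = 1 + 2 + 8 (as XOR of powers of 2).
Using the standard Nim-product table on single bits:
  2*2 = 3,   2*4 = 8,   2*8 = 12,
  4*4 = 6,   4*8 = 11,  8*8 = 13,
and  1*x = x (identity), k*l = l*k (commutative).
Pairwise Nim products:
  1 * 1 = 1
  1 * 2 = 2
  1 * 8 = 8
  8 * 1 = 8
  8 * 2 = 12
  8 * 8 = 13
XOR them: 1 XOR 2 XOR 8 XOR 8 XOR 12 XOR 13 = 2.
Result: 9 * 11 = 2 (in Nim).

2


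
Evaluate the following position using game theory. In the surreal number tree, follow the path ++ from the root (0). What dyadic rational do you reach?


Sign expansion: ++
Rule: track bounds (lo, hi), initially (-inf, +inf). On '+', the current value becomes lo and we move to the simplest number in (value, hi): value + 1 if hi = +inf, otherwise the midpoint (value + hi)/2. On '-', the current value becomes hi and we move to value - 1 if lo = -inf, otherwise the midpoint (lo + value)/2.
Start at 0.
Step 1: sign = +, move right. Bounds: (0, +inf). Value = 1
Step 2: sign = +, move right. Bounds: (1, +inf). Value = 2
The surreal number with sign expansion ++ is 2.

2


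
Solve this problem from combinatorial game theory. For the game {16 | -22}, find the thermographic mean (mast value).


Game = {16 | -22}, a switch {a | b} with numbers a > b.
Its thermograph has left wall a - t and right wall b + t, which meet at t = (a - b)/2, where both equal (a + b)/2. So the mast (mean value) is at (a + b)/2.
Mean = (16 + (-22))/2 = -6/2 = -3

-3


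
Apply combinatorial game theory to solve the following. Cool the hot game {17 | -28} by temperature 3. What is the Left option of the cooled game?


Original game: {17 | -28} (a switch {a | b} with a > b).
Cooling by t (for t below the temperature (a - b)/2 = 45/2) taxes each move by t: {a | b} cooled by t is {a - t | b + t}.
Cooling amount: t = 3
Cooled Left option: 17 - 3 = 14
Cooled Right option: -28 + 3 = -25
Cooled game: {14 | -25}
Left option = 14

14


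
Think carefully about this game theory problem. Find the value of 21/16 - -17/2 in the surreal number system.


x = 21/16, y = -17/2
Converting to common denominator: 16
x = 21/16, y = -136/16
x - y = 21/16 - -17/2 = 157/16

157/16


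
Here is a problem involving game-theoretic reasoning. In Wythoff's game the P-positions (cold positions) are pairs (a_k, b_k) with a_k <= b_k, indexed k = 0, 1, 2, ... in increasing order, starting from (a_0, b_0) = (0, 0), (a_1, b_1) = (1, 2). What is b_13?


By Wythoff's theorem, a_k = floor(k * phi) and b_k = floor(k * phi^2) = a_k + k, where phi = (1 + sqrt(5))/2 is the golden ratio.
phi = (1 + sqrt(5))/2 = 1.618034
phi^2 = phi + 1 = 2.618034
k = 13
k * phi^2 = 13 * 2.618034 = 34.034442
b_13 = floor(k * phi^2) = 34 (check: a_13 + k = 21 + 13 = 34)

34


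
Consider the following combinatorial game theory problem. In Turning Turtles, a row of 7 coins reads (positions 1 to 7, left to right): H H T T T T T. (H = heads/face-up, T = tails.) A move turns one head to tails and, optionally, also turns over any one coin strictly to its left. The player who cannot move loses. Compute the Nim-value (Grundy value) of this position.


Coins: H H T T T T T
Key fact: a single head at position k behaves exactly like a Nim heap of size k (turning it to T and optionally flipping a coin at j < k corresponds to moving the heap from k to j, or to 0), and heads combine as a disjunctive sum (two heads at the same place would cancel, matching j XOR j = 0). So the Nim-value is the XOR of the 1-indexed positions of the heads.
Face-up positions (1-indexed): [1, 2]
XOR 0 with 1: 0 XOR 1 = 1
XOR 1 with 2: 1 XOR 2 = 3
Nim-value = 3

3


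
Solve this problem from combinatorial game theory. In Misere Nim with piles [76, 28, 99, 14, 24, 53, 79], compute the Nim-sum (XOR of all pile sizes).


We need the XOR (exclusive or) of all pile sizes.
After XOR-ing pile 1 (size 76): 0 XOR 76 = 76
After XOR-ing pile 2 (size 28): 76 XOR 28 = 80
After XOR-ing pile 3 (size 99): 80 XOR 99 = 51
After XOR-ing pile 4 (size 14): 51 XOR 14 = 61
After XOR-ing pile 5 (size 24): 61 XOR 24 = 37
After XOR-ing pile 6 (size 53): 37 XOR 53 = 16
After XOR-ing pile 7 (size 79): 16 XOR 79 = 95
The Nim-value of this position is 95.

95


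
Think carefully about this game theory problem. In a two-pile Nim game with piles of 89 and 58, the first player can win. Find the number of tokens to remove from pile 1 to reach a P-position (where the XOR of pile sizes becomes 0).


Piles: 89 and 58
Current XOR: 89 XOR 58 = 99 (non-zero, so this is an N-position).
To make the XOR zero, we need to find a move that balances the piles.
For pile 1 (size 89): target = 89 XOR 99 = 58
We reduce pile 1 from 89 to 58.
Tokens removed: 89 - 58 = 31
Verification: 58 XOR 58 = 0

31


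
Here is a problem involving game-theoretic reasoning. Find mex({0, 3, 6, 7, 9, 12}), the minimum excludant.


Set = {0, 3, 6, 7, 9, 12}
0 is in the set.
1 is NOT in the set. This is the mex.
mex = 1

1


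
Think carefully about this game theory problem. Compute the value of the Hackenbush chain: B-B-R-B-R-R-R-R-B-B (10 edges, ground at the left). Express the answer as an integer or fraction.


Edges (from ground): B-B-R-B-R-R-R-R-B-B
By Berlekamp's sign-expansion rule, a Blue-Red Hackenbush stalk has the value of the surreal number whose sign sequence is the edge sequence with B -> + and R -> -.
Sign sequence: ++-+----++
Trace the sign expansion in the surreal number tree, starting from 0:
Edge 1: B (sign +) -> bounds (0, +inf), value = 1
Edge 2: B (sign +) -> bounds (1, +inf), value = 2
Edge 3: R (sign -) -> bounds (1, 2), value = 3/2
Edge 4: B (sign +) -> bounds (3/2, 2), value = 7/4
Edge 5: R (sign -) -> bounds (3/2, 7/4), value = 13/8
Edge 6: R (sign -) -> bounds (3/2, 13/8), value = 25/16
Edge 7: R (sign -) -> bounds (3/2, 25/16), value = 49/32
Edge 8: R (sign -) -> bounds (3/2, 49/32), value = 97/64
Edge 9: B (sign +) -> bounds (97/64, 49/32), value = 195/128
Edge 10: B (sign +) -> bounds (195/128, 49/32), value = 391/256
Game value = 391/256

391/256


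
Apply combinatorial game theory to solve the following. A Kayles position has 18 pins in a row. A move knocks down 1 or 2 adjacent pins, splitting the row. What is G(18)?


Kayles: a move removes 1 or 2 adjacent pins from a contiguous row.
Removing pins from a row of k leaves two independent rows (a, b) with a + b = k - 1 (one pin) or a + b = k - 2 (two pins); an end removal gives a = 0.
By Sprague-Grundy, G(k) = mex{ G(a) XOR G(b) } over all these splits. G(0) = 0.
G(1): splits (0,0):0^0=0 -> mex({0}) = 1
G(2): splits (0,1):0^1=1 (0,0):0^0=0 -> mex({0, 1}) = 2
G(3): splits (0,2):0^2=2 (1,1):1^1=0 (0,1):0^1=1 -> mex({0, 1, 2}) = 3
G(4): splits (0,3):0^3=3 (1,2):1^2=3 (0,2):0^2=2 (1,1):1^1=0 -> mex({0, 2, 3}) = 1
G(5): splits (0,4):0^1=1 (1,3):1^3=2 (2,2):2^2=0 (0,3):0^3=3 (1,2):1^2=3 -> mex({0, 1, 2, 3}) = 4
G(6) = mex({0, 1, 2, 4}) = 3
G(7) = mex({0, 1, 3, 4, 5}) = 2
G(8) = mex({0, 2, 3, 5, 6}) = 1
G(9) = mex({0, 1, 2, 3, 6, 7}) = 4
G(10) = mex({0, 1, 3, 4, 5, 7}) = 2
G(11) = mex({0, 1, 2, 3, 4, 5}) = 6
G(12) = mex({0, 1, 2, 3, 5, 6, 7}) = 4
G(13) = mex({0, 2, 3, 4, 6, 7}) = 1
G(14) = mex({0, 1, 4, 5, 6, 7}) = 2
G(15) = mex({0, 1, 2, 3, 4, 5, 6}) = 7
G(16) = mex({0, 2, 3, 5, 6, 7}) = 1
G(17) = mex({0, 1, 2, 3, 5, 6, 7}) = 4
G(18) = mex({0, 1, 2, 4, 5, 6}) = 3
Therefore G(18) = 3.

3


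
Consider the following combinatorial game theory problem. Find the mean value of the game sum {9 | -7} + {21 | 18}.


G1 = {9 | -7}, G2 = {21 | 18}
Each is a switch {a | b} with numbers a > b; its mean value is (a + b)/2, and mean value is additive over game sums: m(G1 + G2) = m(G1) + m(G2).
Mean of G1 = (9 + (-7))/2 = 2/2 = 1
Mean of G2 = (21 + (18))/2 = 39/2 = 39/2
Mean of G1 + G2 = 1 + 39/2 = 41/2

41/2


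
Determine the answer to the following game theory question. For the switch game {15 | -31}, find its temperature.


The game is {15 | -31}, a switch {a | b} with numbers a > b.
Cooling {a | b} by t gives {a - t | b + t}, which stops being hot when a - t = b + t, i.e. at t = (a - b)/2. So the temperature of a switch is (a - b)/2.
Temperature = (Left option - Right option) / 2
= (15 - (-31)) / 2
= 46 / 2
= 23

23


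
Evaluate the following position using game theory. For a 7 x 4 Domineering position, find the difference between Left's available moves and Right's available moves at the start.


Board is 7 x 4 (rows x cols).
Left (vertical) placements: (rows-1) * cols = 6 * 4 = 24
Right (horizontal) placements: rows * (cols-1) = 7 * 3 = 21
Advantage = Left - Right = 24 - 21 = 3

3


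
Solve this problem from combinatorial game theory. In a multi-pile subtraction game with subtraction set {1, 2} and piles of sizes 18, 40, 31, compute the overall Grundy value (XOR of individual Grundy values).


Subtraction set: {1, 2}
For this subtraction set, G(n) = n mod 3 (period = max + 1 = 3).
Pile 1 (size 18): G(18) = 18 mod 3 = 0
Pile 2 (size 40): G(40) = 40 mod 3 = 1
Pile 3 (size 31): G(31) = 31 mod 3 = 1
Total Grundy value = XOR of all: 0 XOR 1 XOR 1 = 0

0


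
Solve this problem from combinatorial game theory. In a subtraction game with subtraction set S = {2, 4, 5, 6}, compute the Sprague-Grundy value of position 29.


The subtraction set is S = {2, 4, 5, 6}.
G(k) = mex{ G(k - s) : s in S, s <= k }. We compute iteratively: G(0) = 0.
G(1) = mex({}) = 0
G(2) = mex({0}) = 1
G(3) = mex({0}) = 1
G(4) = mex({0, 1}) = 2
G(5) = mex({0, 1}) = 2
G(6) = mex({0, 1, 2}) = 3
G(7) = mex({0, 1, 2}) = 3
G(8) = mex({1, 2, 3}) = 0
G(9) = mex({1, 2, 3}) = 0
G(10) = mex({0, 2, 3}) = 1
G(11) = mex({0, 2, 3}) = 1
G(12) = mex({0, 1, 3}) = 2
G(13) = mex({0, 1, 3}) = 2
Observe that G(8)..G(13) = 0, 0, 1, 1, 2, 2 repeats G(0)..G(5) = 0, 0, 1, 1, 2, 2.
For k >= max(S) = 6, G(k) is determined by the previous 6 values G(k-6)..G(k-1); a window of 6 consecutive values has recurred shifted by 8, so by induction G(k + 8) = G(k) for all k >= 0: the sequence is periodic from the start with period 8.
One period: G(0..7) = 0, 0, 1, 1, 2, 2, 3, 3.
29 mod 8 = 5, so G(29) = G(5) = 2.

2


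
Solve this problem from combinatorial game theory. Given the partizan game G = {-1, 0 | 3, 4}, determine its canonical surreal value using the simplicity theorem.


Left options: {-1, 0}, max = 0
Right options: {3, 4}, min = 3
All options are numbers and max(Left) < min(Right), so by the simplicity theorem the value is the simplest (earliest-born) number strictly between 0 and 3.
Integers 1 through 2 all lie strictly between 0 and 3.
Among integers, the simplest (lowest birthday = smallest |n|; 0 is born on day 0, +-n on day n) is 1.
No non-integer in the interval can be simpler: if x is a non-integer in the interval, then floor(x) or ceil(x) also lies in the interval (the interval contains an integer), and both are proper prefixes of x's sign expansion, i.e. born earlier. So the game value is 1.
Game value = 1

1


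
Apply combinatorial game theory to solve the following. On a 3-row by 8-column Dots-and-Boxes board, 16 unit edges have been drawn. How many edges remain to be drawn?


Grid: 3 x 8 boxes, i.e. 4 rows and 9 columns of dots.
Horizontal edges: (rows + 1) * cols = 4 * 8 = 32
Vertical edges: rows * (cols + 1) = 3 * 9 = 27
Total edges: 32 + 27 = 59
Edges drawn: 16
Remaining: 59 - 16 = 43

43


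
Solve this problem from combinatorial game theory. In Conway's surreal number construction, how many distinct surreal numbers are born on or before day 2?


Day 0: {|} = 0 is born. Count = 1.
Day n: the number of surreal numbers born by day n is 2^(n+1) - 1.
By day 0: 2^1 - 1 = 1
By day 1: 2^2 - 1 = 3
By day 2: 2^3 - 1 = 7
By day 2: 7 surreal numbers.

7


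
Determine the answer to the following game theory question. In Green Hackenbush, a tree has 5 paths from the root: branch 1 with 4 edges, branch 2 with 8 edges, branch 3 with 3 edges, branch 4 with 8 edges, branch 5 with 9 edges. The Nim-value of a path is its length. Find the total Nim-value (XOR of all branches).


The tree has 5 branches from the ground vertex.
In Green Hackenbush, the Nim-value of a simple path of length k is k.
Branch 1: length 4, Nim-value = 4
Branch 2: length 8, Nim-value = 8
Branch 3: length 3, Nim-value = 3
Branch 4: length 8, Nim-value = 8
Branch 5: length 9, Nim-value = 9
Total Nim-value = XOR of all branch values:
0 XOR 4 = 4
4 XOR 8 = 12
12 XOR 3 = 15
15 XOR 8 = 7
7 XOR 9 = 14
Nim-value of the tree = 14

14


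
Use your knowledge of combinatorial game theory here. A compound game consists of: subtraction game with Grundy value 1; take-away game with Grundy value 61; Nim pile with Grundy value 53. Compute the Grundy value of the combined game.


By the Sprague-Grundy theorem, the Grundy value of a sum of games is the XOR of individual Grundy values.
subtraction game: Grundy value = 1. Running XOR: 0 XOR 1 = 1
take-away game: Grundy value = 61. Running XOR: 1 XOR 61 = 60
Nim pile: Grundy value = 53. Running XOR: 60 XOR 53 = 9
The combined Grundy value is 9.

9


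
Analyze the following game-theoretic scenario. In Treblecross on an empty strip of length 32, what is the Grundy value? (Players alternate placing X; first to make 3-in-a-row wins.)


Treblecross: place X on empty cells; 3-in-a-row wins.
Playing within two cells of an existing X lets the opponent win at once, so sensible play treats the cells i-2..i+2 around each X as dead. The player left with no safe cell loses, so this is a normal-play take-away game on strips of safe cells.
Placing X at cell i (0-indexed) of a strip of k safe cells leaves independent strips of sizes max(0, i-2) and max(0, k-i-3). Hence G(k) = mex{ G(max(0,i-2)) XOR G(max(0,k-i-3)) : 0 <= i < k }, with G(0) = 0.
G(1): splits (0,0):0^0=0 -> mex({0}) = 1
G(2): splits (0,0):0^0=0 -> mex({0}) = 1
G(3): splits (0,0):0^0=0 -> mex({0}) = 1
G(4): splits (0,1):0^1=1 (0,0):0^0=0 -> mex({0, 1}) = 2
G(5): splits (0,2):0^1=1 (0,1):0^1=1 (0,0):0^0=0 -> mex({0, 1}) = 2
G(6) = mex({1}) = 0
G(7) = mex({0, 1, 2}) = 3
G(8) = mex({0, 1, 2}) = 3
G(9) = mex({0, 2}) = 1
G(10) = mex({0, 2, 3}) = 1
G(11) = mex({0, 3}) = 1
G(12) = mex({1, 3}) = 0
G(13) = mex({0, 1, 2, 3}) = 4
G(14) = mex({0, 1, 2}) = 3
G(15) = mex({0, 1, 2}) = 3
G(16) = mex({0, 1, 2, 4}) = 3
G(17) = mex({0, 1, 3, 4}) = 2
G(18) = mex({0, 1, 3, 4}) = 2
G(19) = mex({0, 1, 3, 5}) = 2
G(20) = mex({0, 1, 2, 3, 5}) = 4
G(21) = mex({0, 1, 2, 3, 5}) = 4
G(22) = mex({1, 2, 6}) = 0
G(23) = mex({0, 1, 2, 3, 4, 6}) = 5
G(24) = mex({0, 1, 2, 3, 4}) = 5
G(25) = mex({0, 1, 3, 4, 7}) = 2
G(26) = mex({0, 1, 3, 4, 5, 7}) = 2
G(27) = mex({0, 1, 3, 5}) = 2
G(28) = mex({0, 1, 2, 5}) = 3
G(29) = mex({0, 1, 2, 4, 5, 6}) = 3
G(30) = mex({1, 2, 4, 6}) = 0
G(31) = mex({0, 1, 2, 3, 4, 6}) = 5
G(32) = mex({1, 2, 3, 4, 7}) = 0
Therefore G(32) = 0.

0


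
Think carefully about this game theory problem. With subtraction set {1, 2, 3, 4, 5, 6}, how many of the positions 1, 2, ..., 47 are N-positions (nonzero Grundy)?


Subtraction set S = {1, 2, 3, 4, 5, 6}, so G(n) = n mod 7.
G(n) = 0 when n is a multiple of 7.
Multiples of 7 in [1, 47]: 6
N-positions (nonzero Grundy) = 47 - 6 = 41

41


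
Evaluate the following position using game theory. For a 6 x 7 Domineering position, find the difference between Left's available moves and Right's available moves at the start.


Board is 6 x 7 (rows x cols).
Left (vertical) placements: (rows-1) * cols = 5 * 7 = 35
Right (horizontal) placements: rows * (cols-1) = 6 * 6 = 36
Advantage = Left - Right = 35 - 36 = -1

-1


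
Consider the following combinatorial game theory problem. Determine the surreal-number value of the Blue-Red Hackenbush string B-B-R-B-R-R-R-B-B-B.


Edges (from ground): B-B-R-B-R-R-R-B-B-B
By Berlekamp's sign-expansion rule, a Blue-Red Hackenbush stalk has the value of the surreal number whose sign sequence is the edge sequence with B -> + and R -> -.
Sign sequence: ++-+---+++
Trace the sign expansion in the surreal number tree, starting from 0:
Edge 1: B (sign +) -> bounds (0, +inf), value = 1
Edge 2: B (sign +) -> bounds (1, +inf), value = 2
Edge 3: R (sign -) -> bounds (1, 2), value = 3/2
Edge 4: B (sign +) -> bounds (3/2, 2), value = 7/4
Edge 5: R (sign -) -> bounds (3/2, 7/4), value = 13/8
Edge 6: R (sign -) -> bounds (3/2, 13/8), value = 25/16
Edge 7: R (sign -) -> bounds (3/2, 25/16), value = 49/32
Edge 8: B (sign +) -> bounds (49/32, 25/16), value = 99/64
Edge 9: B (sign +) -> bounds (99/64, 25/16), value = 199/128
Edge 10: B (sign +) -> bounds (199/128, 25/16), value = 399/256
Game value = 399/256

399/256


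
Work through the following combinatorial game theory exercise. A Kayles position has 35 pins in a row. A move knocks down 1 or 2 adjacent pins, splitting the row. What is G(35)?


Kayles: a move removes 1 or 2 adjacent pins from a contiguous row.
Removing pins from a row of k leaves two independent rows (a, b) with a + b = k - 1 (one pin) or a + b = k - 2 (two pins); an end removal gives a = 0.
By Sprague-Grundy, G(k) = mex{ G(a) XOR G(b) } over all these splits. G(0) = 0.
G(1): splits (0,0):0^0=0 -> mex({0}) = 1
G(2): splits (0,1):0^1=1 (0,0):0^0=0 -> mex({0, 1}) = 2
G(3): splits (0,2):0^2=2 (1,1):1^1=0 (0,1):0^1=1 -> mex({0, 1, 2}) = 3
G(4): splits (0,3):0^3=3 (1,2):1^2=3 (0,2):0^2=2 (1,1):1^1=0 -> mex({0, 2, 3}) = 1
G(5): splits (0,4):0^1=1 (1,3):1^3=2 (2,2):2^2=0 (0,3):0^3=3 (1,2):1^2=3 -> mex({0, 1, 2, 3}) = 4
G(6) = mex({0, 1, 2, 4}) = 3
G(7) = mex({0, 1, 3, 4, 5}) = 2
G(8) = mex({0, 2, 3, 5, 6}) = 1
G(9) = mex({0, 1, 2, 3, 6, 7}) = 4
G(10) = mex({0, 1, 3, 4, 5, 7}) = 2
G(11) = mex({0, 1, 2, 3, 4, 5}) = 6
G(12) = mex({0, 1, 2, 3, 5, 6, 7}) = 4
G(13) = mex({0, 2, 3, 4, 6, 7}) = 1
G(14) = mex({0, 1, 4, 5, 6, 7}) = 2
G(15) = mex({0, 1, 2, 3, 4, 5, 6}) = 7
G(16) = mex({0, 2, 3, 5, 6, 7}) = 1
G(17) = mex({0, 1, 2, 3, 5, 6, 7}) = 4
G(18) = mex({0, 1, 2, 4, 5, 6}) = 3
G(19) = mex({0, 1, 3, 4, 5, 7}) = 2
G(20) = mex({0, 2, 3, 4, 5, 6, 7}) = 1
G(21) = mex({0, 1, 2, 3, 5, 6, 7}) = 4
G(22) = mex({0, 1, 2, 3, 4, 5, 7}) = 6
G(23) = mex({0, 1, 2, 3, 4, 5, 6}) = 7
G(24) = mex({0, 1, 2, 3, 5, 6, 7}) = 4
G(25) = mex({0, 2, 3, 4, 6, 7}) = 1
G(26) = mex({0, 1, 3, 4, 5, 6, 7}) = 2
G(27) = mex({0, 1, 2, 3, 4, 5, 6, 7}) = 8
G(28) = mex({0, 1, 2, 3, 4, 6, 7, 8}) = 5
G(29) = mex({0, 1, 2, 3, 5, 6, 7, 8, 9}) = 4
G(30) = mex({0, 1, 2, 3, 4, 5, 6, 9, 10}) = 7
G(31) = mex({0, 1, 3, 4, 5, 7, 10, 11}) = 2
G(32) = mex({0, 2, 3, 4, 5, 6, 7, 9, 11}) = 1
G(33) = mex({0, 1, 2, 3, 4, 5, 6, 7, 9, 12}) = 8
G(34) = mex({0, 1, 2, 3, 4, 5, 7, 8, 11, 12}) = 6
G(35) = mex({0, 1, 2, 3, 4, 5, 6, 8, 9, 10, 11}) = 7
Therefore G(35) = 7.

7


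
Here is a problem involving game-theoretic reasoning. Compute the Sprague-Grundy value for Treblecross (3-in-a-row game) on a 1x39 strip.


Treblecross: place X on empty cells; 3-in-a-row wins.
Playing within two cells of an existing X lets the opponent win at once, so sensible play treats the cells i-2..i+2 around each X as dead. The player left with no safe cell loses, so this is a normal-play take-away game on strips of safe cells.
Placing X at cell i (0-indexed) of a strip of k safe cells leaves independent strips of sizes max(0, i-2) and max(0, k-i-3). Hence G(k) = mex{ G(max(0,i-2)) XOR G(max(0,k-i-3)) : 0 <= i < k }, with G(0) = 0.
G(1): splits (0,0):0^0=0 -> mex({0}) = 1
G(2): splits (0,0):0^0=0 -> mex({0}) = 1
G(3): splits (0,0):0^0=0 -> mex({0}) = 1
G(4): splits (0,1):0^1=1 (0,0):0^0=0 -> mex({0, 1}) = 2
G(5): splits (0,2):0^1=1 (0,1):0^1=1 (0,0):0^0=0 -> mex({0, 1}) = 2
G(6) = mex({1}) = 0
G(7) = mex({0, 1, 2}) = 3
G(8) = mex({0, 1, 2}) = 3
G(9) = mex({0, 2}) = 1
G(10) = mex({0, 2, 3}) = 1
G(11) = mex({0, 3}) = 1
G(12) = mex({1, 3}) = 0
G(13) = mex({0, 1, 2, 3}) = 4
G(14) = mex({0, 1, 2}) = 3
G(15) = mex({0, 1, 2}) = 3
G(16) = mex({0, 1, 2, 4}) = 3
G(17) = mex({0, 1, 3, 4}) = 2
G(18) = mex({0, 1, 3, 4}) = 2
G(19) = mex({0, 1, 3, 5}) = 2
G(20) = mex({0, 1, 2, 3, 5}) = 4
G(21) = mex({0, 1, 2, 3, 5}) = 4
G(22) = mex({1, 2, 6}) = 0
G(23) = mex({0, 1, 2, 3, 4, 6}) = 5
G(24) = mex({0, 1, 2, 3, 4}) = 5
G(25) = mex({0, 1, 3, 4, 7}) = 2
G(26) = mex({0, 1, 3, 4, 5, 7}) = 2
G(27) = mex({0, 1, 3, 5}) = 2
G(28) = mex({0, 1, 2, 5}) = 3
G(29) = mex({0, 1, 2, 4, 5, 6}) = 3
G(30) = mex({1, 2, 4, 6}) = 0
G(31) = mex({0, 1, 2, 3, 4, 6}) = 5
G(32) = mex({1, 2, 3, 4, 7}) = 0
G(33) = mex({0, 3, 7}) = 1
G(34) = mex({0, 2, 3, 5, 7}) = 1
G(35) = mex({0, 2, 3, 5, 6}) = 1
G(36) = mex({0, 1, 2, 5, 6}) = 3
G(37) = mex({0, 1, 2, 4, 5, 6}) = 3
G(38) = mex({0, 1, 2, 4}) = 3
G(39) = mex({0, 1, 2, 3, 4, 7}) = 5
Therefore G(39) = 5.

5


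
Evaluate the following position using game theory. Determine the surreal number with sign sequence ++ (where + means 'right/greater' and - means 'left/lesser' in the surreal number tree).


Sign expansion: ++
Rule: track bounds (lo, hi), initially (-inf, +inf). On '+', the current value becomes lo and we move to the simplest number in (value, hi): value + 1 if hi = +inf, otherwise the midpoint (value + hi)/2. On '-', the current value becomes hi and we move to value - 1 if lo = -inf, otherwise the midpoint (lo + value)/2.
Start at 0.
Step 1: sign = +, move right. Bounds: (0, +inf). Value = 1
Step 2: sign = +, move right. Bounds: (1, +inf). Value = 2
The surreal number with sign expansion ++ is 2.

2


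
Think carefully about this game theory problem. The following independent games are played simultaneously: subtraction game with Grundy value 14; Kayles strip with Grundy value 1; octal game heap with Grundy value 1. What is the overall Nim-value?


By the Sprague-Grundy theorem, the Grundy value of a sum of games is the XOR of individual Grundy values.
subtraction game: Grundy value = 14. Running XOR: 0 XOR 14 = 14
Kayles strip: Grundy value = 1. Running XOR: 14 XOR 1 = 15
octal game heap: Grundy value = 1. Running XOR: 15 XOR 1 = 14
The combined Grundy value is 14.

14


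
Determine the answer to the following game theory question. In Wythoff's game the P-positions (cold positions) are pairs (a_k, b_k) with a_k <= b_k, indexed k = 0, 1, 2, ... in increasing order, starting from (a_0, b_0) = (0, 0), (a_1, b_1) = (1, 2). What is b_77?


By Wythoff's theorem, a_k = floor(k * phi) and b_k = floor(k * phi^2) = a_k + k, where phi = (1 + sqrt(5))/2 is the golden ratio.
phi = (1 + sqrt(5))/2 = 1.618034
phi^2 = phi + 1 = 2.618034
k = 77
k * phi^2 = 77 * 2.618034 = 201.588617
b_77 = floor(k * phi^2) = 201 (check: a_77 + k = 124 + 77 = 201)

201


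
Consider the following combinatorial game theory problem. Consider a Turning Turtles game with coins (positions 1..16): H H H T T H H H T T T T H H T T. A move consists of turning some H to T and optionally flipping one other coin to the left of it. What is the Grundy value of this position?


Coins: H H H T T H H H T T T T H H T T
Key fact: a single head at position k behaves exactly like a Nim heap of size k (turning it to T and optionally flipping a coin at j < k corresponds to moving the heap from k to j, or to 0), and heads combine as a disjunctive sum (two heads at the same place would cancel, matching j XOR j = 0). So the Nim-value is the XOR of the 1-indexed positions of the heads.
Face-up positions (1-indexed): [1, 2, 3, 6, 7, 8, 13, 14]
XOR 0 with 1: 0 XOR 1 = 1
XOR 1 with 2: 1 XOR 2 = 3
XOR 3 with 3: 3 XOR 3 = 0
XOR 0 with 6: 0 XOR 6 = 6
XOR 6 with 7: 6 XOR 7 = 1
XOR 1 with 8: 1 XOR 8 = 9
XOR 9 with 13: 9 XOR 13 = 4
XOR 4 with 14: 4 XOR 14 = 10
Nim-value = 10

10


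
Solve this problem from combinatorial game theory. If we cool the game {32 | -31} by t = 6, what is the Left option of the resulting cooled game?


Original game: {32 | -31} (a switch {a | b} with a > b).
Cooling by t (for t below the temperature (a - b)/2 = 63/2) taxes each move by t: {a | b} cooled by t is {a - t | b + t}.
Cooling amount: t = 6
Cooled Left option: 32 - 6 = 26
Cooled Right option: -31 + 6 = -25
Cooled game: {26 | -25}
Left option = 26

26


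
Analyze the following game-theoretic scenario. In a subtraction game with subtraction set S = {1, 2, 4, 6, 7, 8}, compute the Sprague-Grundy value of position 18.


The subtraction set is S = {1, 2, 4, 6, 7, 8}.
G(k) = mex{ G(k - s) : s in S, s <= k }. We compute iteratively: G(0) = 0.
G(1) = mex({0}) = 1
G(2) = mex({0, 1}) = 2
G(3) = mex({1, 2}) = 0
G(4) = mex({0, 2}) = 1
G(5) = mex({0, 1}) = 2
G(6) = mex({0, 1, 2}) = 3
G(7) = mex({0, 1, 2, 3}) = 4
G(8) = mex({0, 1, 2, 3, 4}) = 5
G(9) = mex({0, 1, 2, 4, 5}) = 3
G(10) = mex({0, 1, 2, 3, 5}) = 4
G(11) = mex({0, 1, 2, 3, 4}) = 5
G(12) = mex({1, 2, 3, 4, 5}) = 0
G(13) = mex({0, 2, 3, 4, 5}) = 1
G(14) = mex({0, 1, 3, 4, 5}) = 2
G(15) = mex({1, 2, 3, 4, 5}) = 0
G(16) = mex({0, 2, 3, 4, 5}) = 1
G(17) = mex({0, 1, 3, 4, 5}) = 2
G(18) = mex({0, 1, 2, 4, 5}) = 3
Therefore G(18) = 3.

3


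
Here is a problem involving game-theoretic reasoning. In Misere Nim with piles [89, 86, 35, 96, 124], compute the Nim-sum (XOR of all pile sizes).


We need the XOR (exclusive or) of all pile sizes.
After XOR-ing pile 1 (size 89): 0 XOR 89 = 89
After XOR-ing pile 2 (size 86): 89 XOR 86 = 15
After XOR-ing pile 3 (size 35): 15 XOR 35 = 44
After XOR-ing pile 4 (size 96): 44 XOR 96 = 76
After XOR-ing pile 5 (size 124): 76 XOR 124 = 48
The Nim-value of this position is 48.

48


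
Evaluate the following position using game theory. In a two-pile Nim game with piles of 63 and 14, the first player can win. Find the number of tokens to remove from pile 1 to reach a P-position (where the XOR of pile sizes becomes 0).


Piles: 63 and 14
Current XOR: 63 XOR 14 = 49 (non-zero, so this is an N-position).
To make the XOR zero, we need to find a move that balances the piles.
For pile 1 (size 63): target = 63 XOR 49 = 14
We reduce pile 1 from 63 to 14.
Tokens removed: 63 - 14 = 49
Verification: 14 XOR 14 = 0

49


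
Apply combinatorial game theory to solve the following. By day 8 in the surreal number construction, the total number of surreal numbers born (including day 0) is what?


Day 0: {|} = 0 is born. Count = 1.
Day n: the number of surreal numbers born by day n is 2^(n+1) - 1.
By day 0: 2^1 - 1 = 1
By day 1: 2^2 - 1 = 3
By day 2: 2^3 - 1 = 7
By day 3: 2^4 - 1 = 15
By day 4: 2^5 - 1 = 31
By day 5: 2^6 - 1 = 63
By day 6: 2^7 - 1 = 127
By day 7: 2^8 - 1 = 255
By day 8: 2^9 - 1 = 511
By day 8: 511 surreal numbers.

511


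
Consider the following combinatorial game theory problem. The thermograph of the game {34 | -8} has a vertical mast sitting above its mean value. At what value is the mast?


Game = {34 | -8}, a switch {a | b} with numbers a > b.
Its thermograph has left wall a - t and right wall b + t, which meet at t = (a - b)/2, where both equal (a + b)/2. So the mast (mean value) is at (a + b)/2.
Mean = (34 + (-8))/2 = 26/2 = 13

13


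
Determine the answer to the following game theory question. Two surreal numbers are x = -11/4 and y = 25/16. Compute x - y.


x = -11/4, y = 25/16
Converting to common denominator: 16
x = -44/16, y = 25/16
x - y = -11/4 - 25/16 = -69/16

-69/16


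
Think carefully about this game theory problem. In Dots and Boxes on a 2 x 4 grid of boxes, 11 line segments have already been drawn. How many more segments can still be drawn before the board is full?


Grid: 2 x 4 boxes, i.e. 3 rows and 5 columns of dots.
Horizontal edges: (rows + 1) * cols = 3 * 4 = 12
Vertical edges: rows * (cols + 1) = 2 * 5 = 10
Total edges: 12 + 10 = 22
Edges drawn: 11
Remaining: 22 - 11 = 11

11


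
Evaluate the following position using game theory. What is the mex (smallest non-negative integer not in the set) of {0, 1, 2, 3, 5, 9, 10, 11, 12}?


Set = {0, 1, 2, 3, 5, 9, 10, 11, 12}
0 is in the set.
1 is in the set.
2 is in the set.
3 is in the set.
4 is NOT in the set. This is the mex.
mex = 4

4


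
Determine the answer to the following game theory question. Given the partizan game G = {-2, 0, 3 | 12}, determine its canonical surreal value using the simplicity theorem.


Left options: {-2, 0, 3}, max = 3
Right options: {12}, min = 12
All options are numbers and max(Left) < min(Right), so by the simplicity theorem the value is the simplest (earliest-born) number strictly between 3 and 12.
Integers 4 through 11 all lie strictly between 3 and 12.
Among integers, the simplest (lowest birthday = smallest |n|; 0 is born on day 0, +-n on day n) is 4.
No non-integer in the interval can be simpler: if x is a non-integer in the interval, then floor(x) or ceil(x) also lies in the interval (the interval contains an integer), and both are proper prefixes of x's sign expansion, i.e. born earlier. So the game value is 4.
Game value = 4

4


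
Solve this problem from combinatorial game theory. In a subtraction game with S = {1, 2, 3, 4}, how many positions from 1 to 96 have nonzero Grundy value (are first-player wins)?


Subtraction set S = {1, 2, 3, 4}, so G(n) = n mod 5.
G(n) = 0 when n is a multiple of 5.
Multiples of 5 in [1, 96]: 19
N-positions (nonzero Grundy) = 96 - 19 = 77

77


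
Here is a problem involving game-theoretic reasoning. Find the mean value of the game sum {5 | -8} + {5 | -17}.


G1 = {5 | -8}, G2 = {5 | -17}
Each is a switch {a | b} with numbers a > b; its mean value is (a + b)/2, and mean value is additive over game sums: m(G1 + G2) = m(G1) + m(G2).
Mean of G1 = (5 + (-8))/2 = -3/2 = -3/2
Mean of G2 = (5 + (-17))/2 = -12/2 = -6
Mean of G1 + G2 = -3/2 + -6 = -15/2

-15/2


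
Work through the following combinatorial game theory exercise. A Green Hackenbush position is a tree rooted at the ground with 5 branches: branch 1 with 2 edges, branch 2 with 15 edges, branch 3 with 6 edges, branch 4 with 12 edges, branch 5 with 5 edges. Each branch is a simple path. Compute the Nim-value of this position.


The tree has 5 branches from the ground vertex.
In Green Hackenbush, the Nim-value of a simple path of length k is k.
Branch 1: length 2, Nim-value = 2
Branch 2: length 15, Nim-value = 15
Branch 3: length 6, Nim-value = 6
Branch 4: length 12, Nim-value = 12
Branch 5: length 5, Nim-value = 5
Total Nim-value = XOR of all branch values:
0 XOR 2 = 2
2 XOR 15 = 13
13 XOR 6 = 11
11 XOR 12 = 7
7 XOR 5 = 2
Nim-value of the tree = 2

2


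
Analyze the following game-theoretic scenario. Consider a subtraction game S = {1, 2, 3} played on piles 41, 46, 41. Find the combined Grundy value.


Subtraction set: {1, 2, 3}
For this subtraction set, G(n) = n mod 4 (period = max + 1 = 4).
Pile 1 (size 41): G(41) = 41 mod 4 = 1
Pile 2 (size 46): G(46) = 46 mod 4 = 2
Pile 3 (size 41): G(41) = 41 mod 4 = 1
Total Grundy value = XOR of all: 1 XOR 2 XOR 1 = 2

2
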